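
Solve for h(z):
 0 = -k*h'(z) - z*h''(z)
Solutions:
 h(z) = C1 + z^(1 - re(k))*(C2*sin(log(z)*Abs(im(k))) + C3*cos(log(z)*im(k)))


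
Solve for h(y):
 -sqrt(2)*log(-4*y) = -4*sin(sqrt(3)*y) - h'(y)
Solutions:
 h(y) = C1 + sqrt(2)*y*(log(-y) - 1) + 2*sqrt(2)*y*log(2) + 4*sqrt(3)*cos(sqrt(3)*y)/3


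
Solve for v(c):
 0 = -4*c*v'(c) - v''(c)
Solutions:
 v(c) = C1 + C2*erf(sqrt(2)*c)


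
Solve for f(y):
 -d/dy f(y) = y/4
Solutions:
 f(y) = C1 - y^2/8


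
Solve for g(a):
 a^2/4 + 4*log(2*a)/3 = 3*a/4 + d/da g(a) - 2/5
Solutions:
 g(a) = C1 + a^3/12 - 3*a^2/8 + 4*a*log(a)/3 - 14*a/15 + 4*a*log(2)/3


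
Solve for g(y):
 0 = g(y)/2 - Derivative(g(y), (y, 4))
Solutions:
 g(y) = C1*exp(-2^(3/4)*y/2) + C2*exp(2^(3/4)*y/2) + C3*sin(2^(3/4)*y/2) + C4*cos(2^(3/4)*y/2)


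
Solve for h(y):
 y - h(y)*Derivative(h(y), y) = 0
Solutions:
 h(y) = -sqrt(C1 + y^2)
 h(y) = sqrt(C1 + y^2)


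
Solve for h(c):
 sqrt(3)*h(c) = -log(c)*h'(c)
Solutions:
 h(c) = C1*exp(-sqrt(3)*li(c))


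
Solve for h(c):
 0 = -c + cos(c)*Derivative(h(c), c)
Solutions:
 h(c) = C1 + Integral(c/cos(c), c)


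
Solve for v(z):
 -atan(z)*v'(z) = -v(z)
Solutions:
 v(z) = C1*exp(Integral(1/atan(z), z))


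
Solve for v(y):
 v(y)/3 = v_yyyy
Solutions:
 v(y) = C1*exp(-3^(3/4)*y/3) + C2*exp(3^(3/4)*y/3) + C3*sin(3^(3/4)*y/3) + C4*cos(3^(3/4)*y/3)


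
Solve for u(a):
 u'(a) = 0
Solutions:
 u(a) = C1


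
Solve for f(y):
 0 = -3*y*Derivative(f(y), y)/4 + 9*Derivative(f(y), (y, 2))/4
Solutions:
 f(y) = C1 + C2*erfi(sqrt(6)*y/6)


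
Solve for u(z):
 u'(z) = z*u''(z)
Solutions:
 u(z) = C1 + C2*z^2


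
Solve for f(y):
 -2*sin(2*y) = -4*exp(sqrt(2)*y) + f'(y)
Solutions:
 f(y) = C1 + 2*sqrt(2)*exp(sqrt(2)*y) + cos(2*y)


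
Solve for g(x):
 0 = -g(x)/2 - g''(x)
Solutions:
 g(x) = C1*sin(sqrt(2)*x/2) + C2*cos(sqrt(2)*x/2)


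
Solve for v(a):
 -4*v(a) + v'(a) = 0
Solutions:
 v(a) = C1*exp(4*a)


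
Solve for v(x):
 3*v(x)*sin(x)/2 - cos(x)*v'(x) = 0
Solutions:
 v(x) = C1/cos(x)^(3/2)


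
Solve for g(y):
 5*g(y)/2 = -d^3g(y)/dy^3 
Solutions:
 g(y) = C3*exp(-2^(2/3)*5^(1/3)*y/2) + (C1*sin(2^(2/3)*sqrt(3)*5^(1/3)*y/4) + C2*cos(2^(2/3)*sqrt(3)*5^(1/3)*y/4))*exp(2^(2/3)*5^(1/3)*y/4)


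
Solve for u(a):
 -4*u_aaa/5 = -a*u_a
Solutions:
 u(a) = C1 + Integral(C2*airyai(10^(1/3)*a/2) + C3*airybi(10^(1/3)*a/2), a)


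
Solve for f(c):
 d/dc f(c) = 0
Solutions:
 f(c) = C1


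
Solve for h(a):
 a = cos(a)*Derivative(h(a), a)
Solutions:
 h(a) = C1 + Integral(a/cos(a), a)


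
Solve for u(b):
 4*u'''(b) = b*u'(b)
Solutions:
 u(b) = C1 + Integral(C2*airyai(2^(1/3)*b/2) + C3*airybi(2^(1/3)*b/2), b)


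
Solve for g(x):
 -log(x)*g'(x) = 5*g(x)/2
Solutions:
 g(x) = C1*exp(-5*li(x)/2)


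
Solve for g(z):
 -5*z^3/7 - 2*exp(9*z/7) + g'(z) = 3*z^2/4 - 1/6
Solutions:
 g(z) = C1 + 5*z^4/28 + z^3/4 - z/6 + 14*exp(9*z/7)/9


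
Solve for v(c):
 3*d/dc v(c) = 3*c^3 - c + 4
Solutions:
 v(c) = C1 + c^4/4 - c^2/6 + 4*c/3


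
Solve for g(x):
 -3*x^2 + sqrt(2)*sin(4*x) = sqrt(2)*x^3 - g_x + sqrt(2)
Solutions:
 g(x) = C1 + sqrt(2)*x^4/4 + x^3 + sqrt(2)*x + sqrt(2)*cos(4*x)/4


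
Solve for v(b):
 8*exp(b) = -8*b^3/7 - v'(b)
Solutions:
 v(b) = C1 - 2*b^4/7 - 8*exp(b)


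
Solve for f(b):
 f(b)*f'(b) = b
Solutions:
 f(b) = -sqrt(C1 + b^2)
 f(b) = sqrt(C1 + b^2)


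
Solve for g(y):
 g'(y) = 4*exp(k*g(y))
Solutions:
 g(y) = Piecewise((log(-1/(C1*k + 4*k*y))/k, Ne(k, 0)), (nan, True))
 g(y) = Piecewise((C1 + 4*y, Eq(k, 0)), (nan, True))


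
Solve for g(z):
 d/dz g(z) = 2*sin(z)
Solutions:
 g(z) = C1 - 2*cos(z)


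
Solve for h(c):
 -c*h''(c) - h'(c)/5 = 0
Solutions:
 h(c) = C1 + C2*c^(4/5)


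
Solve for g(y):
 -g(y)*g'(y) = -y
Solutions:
 g(y) = -sqrt(C1 + y^2)
 g(y) = sqrt(C1 + y^2)


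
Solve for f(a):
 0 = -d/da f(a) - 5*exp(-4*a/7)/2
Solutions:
 f(a) = C1 + 35*exp(-4*a/7)/8


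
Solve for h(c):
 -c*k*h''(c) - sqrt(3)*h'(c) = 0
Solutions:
 h(c) = C1 + c^(((re(k) - sqrt(3))*re(k) + im(k)^2)/(re(k)^2 + im(k)^2))*(C2*sin(sqrt(3)*log(c)*Abs(im(k))/(re(k)^2 + im(k)^2)) + C3*cos(sqrt(3)*log(c)*im(k)/(re(k)^2 + im(k)^2)))


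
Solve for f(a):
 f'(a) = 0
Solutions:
 f(a) = C1


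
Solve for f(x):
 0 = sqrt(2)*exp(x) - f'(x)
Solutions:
 f(x) = C1 + sqrt(2)*exp(x)


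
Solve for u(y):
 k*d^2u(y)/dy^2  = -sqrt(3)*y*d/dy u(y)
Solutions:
 u(y) = C1 + C2*sqrt(k)*erf(sqrt(2)*3^(1/4)*y*sqrt(1/k)/2)


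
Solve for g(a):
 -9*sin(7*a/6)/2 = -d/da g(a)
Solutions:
 g(a) = C1 - 27*cos(7*a/6)/7


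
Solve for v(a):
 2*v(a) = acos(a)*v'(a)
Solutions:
 v(a) = C1*exp(2*Integral(1/acos(a), a))


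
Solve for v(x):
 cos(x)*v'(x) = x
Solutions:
 v(x) = C1 + Integral(x/cos(x), x)


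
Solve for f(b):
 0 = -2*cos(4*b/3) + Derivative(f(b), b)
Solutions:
 f(b) = C1 + 3*sin(4*b/3)/2


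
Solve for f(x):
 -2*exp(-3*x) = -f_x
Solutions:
 f(x) = C1 - 2*exp(-3*x)/3


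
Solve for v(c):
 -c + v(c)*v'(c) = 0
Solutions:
 v(c) = -sqrt(C1 + c^2)
 v(c) = sqrt(C1 + c^2)


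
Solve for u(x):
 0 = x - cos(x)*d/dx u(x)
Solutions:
 u(x) = C1 + Integral(x/cos(x), x)


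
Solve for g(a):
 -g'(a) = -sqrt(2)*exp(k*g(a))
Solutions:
 g(a) = Piecewise((log(-1/(C1*k + sqrt(2)*a*k))/k, Ne(k, 0)), (nan, True))
 g(a) = Piecewise((C1 + sqrt(2)*a, Eq(k, 0)), (nan, True))


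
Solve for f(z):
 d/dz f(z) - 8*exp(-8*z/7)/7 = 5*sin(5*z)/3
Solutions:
 f(z) = C1 - cos(5*z)/3 - 1/exp(z)^(8/7)


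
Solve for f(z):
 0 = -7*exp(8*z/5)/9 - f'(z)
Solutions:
 f(z) = C1 - 35*exp(8*z/5)/72


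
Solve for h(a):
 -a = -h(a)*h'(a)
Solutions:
 h(a) = -sqrt(C1 + a^2)
 h(a) = sqrt(C1 + a^2)


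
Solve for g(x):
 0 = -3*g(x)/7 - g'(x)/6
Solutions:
 g(x) = C1*exp(-18*x/7)


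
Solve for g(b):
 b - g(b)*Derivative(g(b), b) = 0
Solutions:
 g(b) = -sqrt(C1 + b^2)
 g(b) = sqrt(C1 + b^2)


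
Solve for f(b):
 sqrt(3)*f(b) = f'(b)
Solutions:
 f(b) = C1*exp(sqrt(3)*b)


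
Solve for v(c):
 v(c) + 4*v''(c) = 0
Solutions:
 v(c) = C1*sin(c/2) + C2*cos(c/2)


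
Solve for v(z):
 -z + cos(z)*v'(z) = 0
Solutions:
 v(z) = C1 + Integral(z/cos(z), z)


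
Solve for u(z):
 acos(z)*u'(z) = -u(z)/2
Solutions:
 u(z) = C1*exp(-Integral(1/acos(z), z)/2)


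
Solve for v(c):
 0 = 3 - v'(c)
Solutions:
 v(c) = C1 + 3*c


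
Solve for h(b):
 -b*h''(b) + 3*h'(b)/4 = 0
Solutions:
 h(b) = C1 + C2*b^(7/4)


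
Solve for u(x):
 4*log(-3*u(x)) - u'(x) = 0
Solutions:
 -Integral(1/(log(-_y) + log(3)), (_y, u(x)))/4 = C1 - x


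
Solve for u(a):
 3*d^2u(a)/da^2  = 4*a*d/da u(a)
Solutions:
 u(a) = C1 + C2*erfi(sqrt(6)*a/3)


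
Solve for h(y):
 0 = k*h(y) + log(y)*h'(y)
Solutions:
 h(y) = C1*exp(-k*li(y))


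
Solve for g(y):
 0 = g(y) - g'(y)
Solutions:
 g(y) = C1*exp(y)


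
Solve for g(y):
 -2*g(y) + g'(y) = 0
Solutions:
 g(y) = C1*exp(2*y)


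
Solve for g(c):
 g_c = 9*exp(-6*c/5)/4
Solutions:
 g(c) = C1 - 15*exp(-6*c/5)/8


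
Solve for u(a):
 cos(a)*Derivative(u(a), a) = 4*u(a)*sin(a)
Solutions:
 u(a) = C1/cos(a)^4


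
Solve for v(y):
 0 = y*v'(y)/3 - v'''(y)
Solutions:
 v(y) = C1 + Integral(C2*airyai(3^(2/3)*y/3) + C3*airybi(3^(2/3)*y/3), y)


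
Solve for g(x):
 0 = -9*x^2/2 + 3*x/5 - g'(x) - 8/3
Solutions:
 g(x) = C1 - 3*x^3/2 + 3*x^2/10 - 8*x/3


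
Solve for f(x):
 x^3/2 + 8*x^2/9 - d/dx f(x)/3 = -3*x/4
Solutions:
 f(x) = C1 + 3*x^4/8 + 8*x^3/9 + 9*x^2/8


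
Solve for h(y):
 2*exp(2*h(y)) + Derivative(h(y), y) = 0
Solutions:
 h(y) = log(-sqrt(-1/(C1 - 2*y))) - log(2)/2
 h(y) = log(-1/(C1 - 2*y))/2 - log(2)/2


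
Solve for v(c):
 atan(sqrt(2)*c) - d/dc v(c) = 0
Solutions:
 v(c) = C1 + c*atan(sqrt(2)*c) - sqrt(2)*log(2*c^2 + 1)/4


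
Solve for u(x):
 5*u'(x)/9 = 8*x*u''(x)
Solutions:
 u(x) = C1 + C2*x^(77/72)


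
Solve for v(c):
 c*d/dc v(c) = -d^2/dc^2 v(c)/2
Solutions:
 v(c) = C1 + C2*erf(c)


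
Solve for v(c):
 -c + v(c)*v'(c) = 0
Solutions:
 v(c) = -sqrt(C1 + c^2)
 v(c) = sqrt(C1 + c^2)


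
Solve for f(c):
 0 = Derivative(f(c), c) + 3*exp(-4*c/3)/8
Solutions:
 f(c) = C1 + 9*exp(-4*c/3)/32


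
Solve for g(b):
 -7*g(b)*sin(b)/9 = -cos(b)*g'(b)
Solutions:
 g(b) = C1/cos(b)^(7/9)


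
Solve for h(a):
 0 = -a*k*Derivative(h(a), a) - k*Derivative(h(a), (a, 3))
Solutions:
 h(a) = C1 + Integral(C2*airyai(-a) + C3*airybi(-a), a)


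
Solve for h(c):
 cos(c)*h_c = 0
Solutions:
 h(c) = C1


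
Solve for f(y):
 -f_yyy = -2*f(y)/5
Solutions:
 f(y) = C3*exp(2^(1/3)*5^(2/3)*y/5) + (C1*sin(2^(1/3)*sqrt(3)*5^(2/3)*y/10) + C2*cos(2^(1/3)*sqrt(3)*5^(2/3)*y/10))*exp(-2^(1/3)*5^(2/3)*y/10)


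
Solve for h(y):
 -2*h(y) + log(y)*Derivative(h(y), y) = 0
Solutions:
 h(y) = C1*exp(2*li(y))


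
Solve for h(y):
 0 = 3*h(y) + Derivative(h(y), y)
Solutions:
 h(y) = C1*exp(-3*y)


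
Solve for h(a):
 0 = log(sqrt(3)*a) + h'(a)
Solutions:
 h(a) = C1 - a*log(a) - a*log(3)/2 + a


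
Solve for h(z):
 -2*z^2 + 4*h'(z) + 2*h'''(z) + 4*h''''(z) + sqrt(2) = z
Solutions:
 h(z) = C1 + C2*exp(z*(-2 + (6*sqrt(330) + 109)^(-1/3) + (6*sqrt(330) + 109)^(1/3))/12)*sin(sqrt(3)*z*(-(6*sqrt(330) + 109)^(1/3) + (6*sqrt(330) + 109)^(-1/3))/12) + C3*exp(z*(-2 + (6*sqrt(330) + 109)^(-1/3) + (6*sqrt(330) + 109)^(1/3))/12)*cos(sqrt(3)*z*(-(6*sqrt(330) + 109)^(1/3) + (6*sqrt(330) + 109)^(-1/3))/12) + C4*exp(-z*((6*sqrt(330) + 109)^(-1/3) + 1 + (6*sqrt(330) + 109)^(1/3))/6) + z^3/6 + z^2/8 - z/2 - sqrt(2)*z/4


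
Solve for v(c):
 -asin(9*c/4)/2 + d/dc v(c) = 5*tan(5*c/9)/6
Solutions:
 v(c) = C1 + c*asin(9*c/4)/2 + sqrt(16 - 81*c^2)/18 - 3*log(cos(5*c/9))/2


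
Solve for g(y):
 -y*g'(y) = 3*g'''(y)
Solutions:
 g(y) = C1 + Integral(C2*airyai(-3^(2/3)*y/3) + C3*airybi(-3^(2/3)*y/3), y)


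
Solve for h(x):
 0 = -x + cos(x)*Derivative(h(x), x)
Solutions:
 h(x) = C1 + Integral(x/cos(x), x)


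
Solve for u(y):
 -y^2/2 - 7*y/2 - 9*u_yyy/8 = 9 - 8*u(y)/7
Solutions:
 u(y) = C3*exp(4*147^(1/3)*y/21) + 7*y^2/16 + 49*y/16 + (C1*sin(2*3^(5/6)*7^(2/3)*y/21) + C2*cos(2*3^(5/6)*7^(2/3)*y/21))*exp(-2*147^(1/3)*y/21) + 63/8


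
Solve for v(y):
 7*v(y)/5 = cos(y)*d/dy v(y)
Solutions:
 v(y) = C1*(sin(y) + 1)^(7/10)/(sin(y) - 1)^(7/10)


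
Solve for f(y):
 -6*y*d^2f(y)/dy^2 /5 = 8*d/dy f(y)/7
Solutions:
 f(y) = C1 + C2*y^(1/21)


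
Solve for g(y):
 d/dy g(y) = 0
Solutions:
 g(y) = C1


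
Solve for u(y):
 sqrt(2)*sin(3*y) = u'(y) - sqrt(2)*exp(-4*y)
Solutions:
 u(y) = C1 - sqrt(2)*cos(3*y)/3 - sqrt(2)*exp(-4*y)/4


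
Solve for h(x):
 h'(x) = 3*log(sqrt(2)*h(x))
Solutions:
 -2*Integral(1/(2*log(_y) + log(2)), (_y, h(x)))/3 = C1 - x


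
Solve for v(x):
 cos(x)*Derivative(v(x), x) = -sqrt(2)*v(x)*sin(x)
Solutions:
 v(x) = C1*cos(x)^(sqrt(2))


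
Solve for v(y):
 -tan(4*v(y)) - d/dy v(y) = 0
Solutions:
 v(y) = -asin(C1*exp(-4*y))/4 + pi/4
 v(y) = asin(C1*exp(-4*y))/4


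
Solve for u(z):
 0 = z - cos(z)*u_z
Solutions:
 u(z) = C1 + Integral(z/cos(z), z)


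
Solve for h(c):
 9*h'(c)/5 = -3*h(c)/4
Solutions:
 h(c) = C1*exp(-5*c/12)


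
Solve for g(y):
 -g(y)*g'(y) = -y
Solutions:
 g(y) = -sqrt(C1 + y^2)
 g(y) = sqrt(C1 + y^2)


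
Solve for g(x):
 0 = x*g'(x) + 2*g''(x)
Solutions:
 g(x) = C1 + C2*erf(x/2)


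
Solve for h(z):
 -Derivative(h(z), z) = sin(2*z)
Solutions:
 h(z) = C1 + cos(2*z)/2


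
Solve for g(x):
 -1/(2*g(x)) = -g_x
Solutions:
 g(x) = -sqrt(C1 + x)
 g(x) = sqrt(C1 + x)


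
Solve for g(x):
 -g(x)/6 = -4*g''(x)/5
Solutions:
 g(x) = C1*exp(-sqrt(30)*x/12) + C2*exp(sqrt(30)*x/12)


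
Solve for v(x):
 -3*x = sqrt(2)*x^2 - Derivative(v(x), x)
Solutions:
 v(x) = C1 + sqrt(2)*x^3/3 + 3*x^2/2


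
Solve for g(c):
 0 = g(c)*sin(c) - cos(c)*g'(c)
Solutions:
 g(c) = C1/cos(c)


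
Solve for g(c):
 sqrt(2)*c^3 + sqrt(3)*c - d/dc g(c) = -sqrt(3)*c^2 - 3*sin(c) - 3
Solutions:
 g(c) = C1 + sqrt(2)*c^4/4 + sqrt(3)*c^3/3 + sqrt(3)*c^2/2 + 3*c - 3*cos(c)


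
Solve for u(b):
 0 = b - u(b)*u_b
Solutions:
 u(b) = -sqrt(C1 + b^2)
 u(b) = sqrt(C1 + b^2)


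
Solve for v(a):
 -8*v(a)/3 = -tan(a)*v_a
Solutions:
 v(a) = C1*sin(a)^(8/3)


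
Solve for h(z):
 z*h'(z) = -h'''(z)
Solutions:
 h(z) = C1 + Integral(C2*airyai(-z) + C3*airybi(-z), z)


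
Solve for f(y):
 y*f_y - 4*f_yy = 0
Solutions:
 f(y) = C1 + C2*erfi(sqrt(2)*y/4)


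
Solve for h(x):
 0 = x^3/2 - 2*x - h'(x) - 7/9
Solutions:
 h(x) = C1 + x^4/8 - x^2 - 7*x/9


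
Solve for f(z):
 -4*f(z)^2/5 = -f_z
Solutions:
 f(z) = -5/(C1 + 4*z)


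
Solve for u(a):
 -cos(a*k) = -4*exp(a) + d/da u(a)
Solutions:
 u(a) = C1 + 4*exp(a) - sin(a*k)/k


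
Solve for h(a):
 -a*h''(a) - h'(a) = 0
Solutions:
 h(a) = C1 + C2*log(a)


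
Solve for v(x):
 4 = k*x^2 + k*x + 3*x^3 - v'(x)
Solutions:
 v(x) = C1 + k*x^3/3 + k*x^2/2 + 3*x^4/4 - 4*x


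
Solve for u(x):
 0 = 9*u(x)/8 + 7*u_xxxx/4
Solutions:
 u(x) = (C1*sin(2^(1/4)*sqrt(3)*7^(3/4)*x/14) + C2*cos(2^(1/4)*sqrt(3)*7^(3/4)*x/14))*exp(-2^(1/4)*sqrt(3)*7^(3/4)*x/14) + (C3*sin(2^(1/4)*sqrt(3)*7^(3/4)*x/14) + C4*cos(2^(1/4)*sqrt(3)*7^(3/4)*x/14))*exp(2^(1/4)*sqrt(3)*7^(3/4)*x/14)


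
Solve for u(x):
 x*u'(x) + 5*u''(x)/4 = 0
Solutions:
 u(x) = C1 + C2*erf(sqrt(10)*x/5)


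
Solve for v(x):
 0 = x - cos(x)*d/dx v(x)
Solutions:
 v(x) = C1 + Integral(x/cos(x), x)


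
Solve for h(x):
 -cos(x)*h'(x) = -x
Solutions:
 h(x) = C1 + Integral(x/cos(x), x)


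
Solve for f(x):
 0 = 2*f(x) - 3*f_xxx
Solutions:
 f(x) = C3*exp(2^(1/3)*3^(2/3)*x/3) + (C1*sin(2^(1/3)*3^(1/6)*x/2) + C2*cos(2^(1/3)*3^(1/6)*x/2))*exp(-2^(1/3)*3^(2/3)*x/6)


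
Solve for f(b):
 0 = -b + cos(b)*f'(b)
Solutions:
 f(b) = C1 + Integral(b/cos(b), b)


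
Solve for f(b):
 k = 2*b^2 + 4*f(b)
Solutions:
 f(b) = -b^2/2 + k/4


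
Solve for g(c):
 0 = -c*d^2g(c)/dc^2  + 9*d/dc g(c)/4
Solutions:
 g(c) = C1 + C2*c^(13/4)


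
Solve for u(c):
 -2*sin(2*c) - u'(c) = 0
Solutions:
 u(c) = C1 + cos(2*c)


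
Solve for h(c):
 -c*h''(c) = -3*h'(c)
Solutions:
 h(c) = C1 + C2*c^4


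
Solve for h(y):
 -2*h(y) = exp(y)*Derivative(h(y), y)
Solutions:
 h(y) = C1*exp(2*exp(-y))


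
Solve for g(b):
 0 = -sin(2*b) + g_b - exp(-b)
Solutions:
 g(b) = C1 - cos(2*b)/2 - exp(-b)


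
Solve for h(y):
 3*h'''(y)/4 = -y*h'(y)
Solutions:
 h(y) = C1 + Integral(C2*airyai(-6^(2/3)*y/3) + C3*airybi(-6^(2/3)*y/3), y)


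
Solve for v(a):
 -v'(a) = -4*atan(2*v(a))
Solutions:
 Integral(1/atan(2*_y), (_y, v(a))) = C1 + 4*a


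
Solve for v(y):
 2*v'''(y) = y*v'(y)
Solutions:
 v(y) = C1 + Integral(C2*airyai(2^(2/3)*y/2) + C3*airybi(2^(2/3)*y/2), y)


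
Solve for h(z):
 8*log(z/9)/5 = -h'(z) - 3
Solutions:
 h(z) = C1 - 8*z*log(z)/5 - 7*z/5 + 16*z*log(3)/5


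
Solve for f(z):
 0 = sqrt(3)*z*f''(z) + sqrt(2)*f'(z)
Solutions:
 f(z) = C1 + C2*z^(1 - sqrt(6)/3)


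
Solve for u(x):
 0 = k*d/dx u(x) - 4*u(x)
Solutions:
 u(x) = C1*exp(4*x/k)


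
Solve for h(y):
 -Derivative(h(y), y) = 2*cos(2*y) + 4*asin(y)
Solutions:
 h(y) = C1 - 4*y*asin(y) - 4*sqrt(1 - y^2) - sin(2*y)


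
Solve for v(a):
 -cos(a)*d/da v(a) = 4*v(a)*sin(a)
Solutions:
 v(a) = C1*cos(a)^4


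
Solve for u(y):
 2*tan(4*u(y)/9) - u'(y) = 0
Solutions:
 u(y) = -9*asin(C1*exp(8*y/9))/4 + 9*pi/4
 u(y) = 9*asin(C1*exp(8*y/9))/4


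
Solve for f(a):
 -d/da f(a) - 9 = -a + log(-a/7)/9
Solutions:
 f(a) = C1 + a^2/2 - a*log(-a)/9 + a*(-80 + log(7))/9


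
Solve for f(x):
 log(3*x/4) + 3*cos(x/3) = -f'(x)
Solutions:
 f(x) = C1 - x*log(x) - x*log(3) + x + 2*x*log(2) - 9*sin(x/3)


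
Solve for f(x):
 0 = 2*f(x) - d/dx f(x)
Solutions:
 f(x) = C1*exp(2*x)


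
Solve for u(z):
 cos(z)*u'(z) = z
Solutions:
 u(z) = C1 + Integral(z/cos(z), z)


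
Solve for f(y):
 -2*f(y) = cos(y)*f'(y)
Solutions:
 f(y) = C1*(sin(y) - 1)/(sin(y) + 1)


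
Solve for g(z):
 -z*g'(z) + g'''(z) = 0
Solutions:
 g(z) = C1 + Integral(C2*airyai(z) + C3*airybi(z), z)


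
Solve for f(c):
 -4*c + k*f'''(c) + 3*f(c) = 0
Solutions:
 f(c) = C1*exp(3^(1/3)*c*(-1/k)^(1/3)) + C2*exp(c*(-1/k)^(1/3)*(-3^(1/3) + 3^(5/6)*I)/2) + C3*exp(-c*(-1/k)^(1/3)*(3^(1/3) + 3^(5/6)*I)/2) + 4*c/3


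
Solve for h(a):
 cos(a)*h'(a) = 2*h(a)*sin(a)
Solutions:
 h(a) = C1/cos(a)^2


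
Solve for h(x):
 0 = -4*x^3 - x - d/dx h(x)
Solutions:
 h(x) = C1 - x^4 - x^2/2


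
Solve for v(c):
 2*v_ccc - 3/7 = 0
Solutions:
 v(c) = C1 + C2*c + C3*c^2 + c^3/28


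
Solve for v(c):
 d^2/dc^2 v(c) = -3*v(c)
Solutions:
 v(c) = C1*sin(sqrt(3)*c) + C2*cos(sqrt(3)*c)


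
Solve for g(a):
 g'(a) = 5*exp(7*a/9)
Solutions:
 g(a) = C1 + 45*exp(7*a/9)/7


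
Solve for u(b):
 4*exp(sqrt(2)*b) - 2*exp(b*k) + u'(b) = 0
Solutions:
 u(b) = C1 - 2*sqrt(2)*exp(sqrt(2)*b) + 2*exp(b*k)/k


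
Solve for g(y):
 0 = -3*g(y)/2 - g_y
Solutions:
 g(y) = C1*exp(-3*y/2)


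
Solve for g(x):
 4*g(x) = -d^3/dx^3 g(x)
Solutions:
 g(x) = C3*exp(-2^(2/3)*x) + (C1*sin(2^(2/3)*sqrt(3)*x/2) + C2*cos(2^(2/3)*sqrt(3)*x/2))*exp(2^(2/3)*x/2)


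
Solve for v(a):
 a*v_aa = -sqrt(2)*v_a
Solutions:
 v(a) = C1 + C2*a^(1 - sqrt(2))


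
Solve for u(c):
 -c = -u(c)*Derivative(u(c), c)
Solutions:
 u(c) = -sqrt(C1 + c^2)
 u(c) = sqrt(C1 + c^2)


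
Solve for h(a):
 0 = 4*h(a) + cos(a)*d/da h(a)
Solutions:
 h(a) = C1*(sin(a)^2 - 2*sin(a) + 1)/(sin(a)^2 + 2*sin(a) + 1)


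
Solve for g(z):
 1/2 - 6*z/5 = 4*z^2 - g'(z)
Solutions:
 g(z) = C1 + 4*z^3/3 + 3*z^2/5 - z/2


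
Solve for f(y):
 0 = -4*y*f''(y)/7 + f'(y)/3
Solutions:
 f(y) = C1 + C2*y^(19/12)


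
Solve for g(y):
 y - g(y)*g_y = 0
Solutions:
 g(y) = -sqrt(C1 + y^2)
 g(y) = sqrt(C1 + y^2)


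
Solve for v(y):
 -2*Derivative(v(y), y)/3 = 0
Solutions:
 v(y) = C1


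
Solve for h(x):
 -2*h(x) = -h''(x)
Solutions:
 h(x) = C1*exp(-sqrt(2)*x) + C2*exp(sqrt(2)*x)


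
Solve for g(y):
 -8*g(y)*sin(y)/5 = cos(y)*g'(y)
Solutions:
 g(y) = C1*cos(y)^(8/5)


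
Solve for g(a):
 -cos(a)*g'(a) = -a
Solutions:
 g(a) = C1 + Integral(a/cos(a), a)


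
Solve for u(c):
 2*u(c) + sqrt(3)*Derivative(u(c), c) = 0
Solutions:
 u(c) = C1*exp(-2*sqrt(3)*c/3)


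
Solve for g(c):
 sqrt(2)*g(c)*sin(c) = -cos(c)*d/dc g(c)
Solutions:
 g(c) = C1*cos(c)^(sqrt(2))


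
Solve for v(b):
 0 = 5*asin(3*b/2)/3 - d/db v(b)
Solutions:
 v(b) = C1 + 5*b*asin(3*b/2)/3 + 5*sqrt(4 - 9*b^2)/9


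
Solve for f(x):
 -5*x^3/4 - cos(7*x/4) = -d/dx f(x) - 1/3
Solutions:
 f(x) = C1 + 5*x^4/16 - x/3 + 4*sin(7*x/4)/7


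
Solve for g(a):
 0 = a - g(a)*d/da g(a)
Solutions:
 g(a) = -sqrt(C1 + a^2)
 g(a) = sqrt(C1 + a^2)


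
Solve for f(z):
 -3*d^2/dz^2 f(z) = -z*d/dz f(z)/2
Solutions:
 f(z) = C1 + C2*erfi(sqrt(3)*z/6)


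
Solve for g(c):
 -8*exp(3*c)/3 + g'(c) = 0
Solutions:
 g(c) = C1 + 8*exp(3*c)/9


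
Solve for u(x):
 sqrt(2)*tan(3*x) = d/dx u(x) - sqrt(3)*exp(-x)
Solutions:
 u(x) = C1 + sqrt(2)*log(tan(3*x)^2 + 1)/6 - sqrt(3)*exp(-x)


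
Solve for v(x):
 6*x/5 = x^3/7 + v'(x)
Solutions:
 v(x) = C1 - x^4/28 + 3*x^2/5


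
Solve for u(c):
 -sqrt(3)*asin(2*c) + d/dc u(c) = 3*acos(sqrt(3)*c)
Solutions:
 u(c) = C1 + 3*c*acos(sqrt(3)*c) - sqrt(3)*sqrt(1 - 3*c^2) + sqrt(3)*(c*asin(2*c) + sqrt(1 - 4*c^2)/2)


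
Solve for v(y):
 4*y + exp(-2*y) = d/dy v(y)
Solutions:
 v(y) = C1 + 2*y^2 - exp(-2*y)/2


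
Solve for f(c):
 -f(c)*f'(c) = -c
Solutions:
 f(c) = -sqrt(C1 + c^2)
 f(c) = sqrt(C1 + c^2)


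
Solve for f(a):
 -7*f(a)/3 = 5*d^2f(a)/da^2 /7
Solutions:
 f(a) = C1*sin(7*sqrt(15)*a/15) + C2*cos(7*sqrt(15)*a/15)


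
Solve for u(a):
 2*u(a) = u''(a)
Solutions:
 u(a) = C1*exp(-sqrt(2)*a) + C2*exp(sqrt(2)*a)


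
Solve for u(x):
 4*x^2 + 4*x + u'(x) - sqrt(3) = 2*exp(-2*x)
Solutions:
 u(x) = C1 - 4*x^3/3 - 2*x^2 + sqrt(3)*x - exp(-2*x)


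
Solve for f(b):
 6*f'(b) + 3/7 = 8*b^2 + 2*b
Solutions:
 f(b) = C1 + 4*b^3/9 + b^2/6 - b/14


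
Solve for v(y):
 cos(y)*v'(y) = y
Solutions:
 v(y) = C1 + Integral(y/cos(y), y)


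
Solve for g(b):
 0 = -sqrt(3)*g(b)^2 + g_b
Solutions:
 g(b) = -1/(C1 + sqrt(3)*b)


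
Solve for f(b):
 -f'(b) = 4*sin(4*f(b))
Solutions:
 f(b) = -acos((-C1 - exp(32*b))/(C1 - exp(32*b)))/4 + pi/2
 f(b) = acos((-C1 - exp(32*b))/(C1 - exp(32*b)))/4


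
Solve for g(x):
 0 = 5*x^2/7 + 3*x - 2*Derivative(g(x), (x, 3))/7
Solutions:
 g(x) = C1 + C2*x + C3*x^2 + x^5/24 + 7*x^4/16


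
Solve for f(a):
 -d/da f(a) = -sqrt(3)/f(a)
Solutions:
 f(a) = -sqrt(C1 + 2*sqrt(3)*a)
 f(a) = sqrt(C1 + 2*sqrt(3)*a)


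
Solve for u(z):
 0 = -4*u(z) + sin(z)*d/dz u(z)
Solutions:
 u(z) = C1*(cos(z)^2 - 2*cos(z) + 1)/(cos(z)^2 + 2*cos(z) + 1)


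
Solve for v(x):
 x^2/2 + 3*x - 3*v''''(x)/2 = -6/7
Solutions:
 v(x) = C1 + C2*x + C3*x^2 + C4*x^3 + x^6/1080 + x^5/60 + x^4/42


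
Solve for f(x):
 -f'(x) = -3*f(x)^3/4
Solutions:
 f(x) = -sqrt(2)*sqrt(-1/(C1 + 3*x))
 f(x) = sqrt(2)*sqrt(-1/(C1 + 3*x))


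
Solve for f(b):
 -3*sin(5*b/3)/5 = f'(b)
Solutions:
 f(b) = C1 + 9*cos(5*b/3)/25


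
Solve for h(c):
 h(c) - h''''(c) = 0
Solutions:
 h(c) = C1*exp(-c) + C2*exp(c) + C3*sin(c) + C4*cos(c)


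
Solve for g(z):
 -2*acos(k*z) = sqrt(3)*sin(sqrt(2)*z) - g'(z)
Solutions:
 g(z) = C1 + 2*Piecewise((z*acos(k*z) - sqrt(-k^2*z^2 + 1)/k, Ne(k, 0)), (pi*z/2, True)) - sqrt(6)*cos(sqrt(2)*z)/2


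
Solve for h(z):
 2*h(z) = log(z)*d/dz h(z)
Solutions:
 h(z) = C1*exp(2*li(z))


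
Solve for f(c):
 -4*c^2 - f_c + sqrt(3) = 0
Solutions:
 f(c) = C1 - 4*c^3/3 + sqrt(3)*c


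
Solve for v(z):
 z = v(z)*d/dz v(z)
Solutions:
 v(z) = -sqrt(C1 + z^2)
 v(z) = sqrt(C1 + z^2)


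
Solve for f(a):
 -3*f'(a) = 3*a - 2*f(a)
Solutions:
 f(a) = C1*exp(2*a/3) + 3*a/2 + 9/4


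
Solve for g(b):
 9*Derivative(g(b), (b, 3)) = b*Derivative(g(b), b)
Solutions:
 g(b) = C1 + Integral(C2*airyai(3^(1/3)*b/3) + C3*airybi(3^(1/3)*b/3), b)


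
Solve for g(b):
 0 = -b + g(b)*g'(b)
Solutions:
 g(b) = -sqrt(C1 + b^2)
 g(b) = sqrt(C1 + b^2)


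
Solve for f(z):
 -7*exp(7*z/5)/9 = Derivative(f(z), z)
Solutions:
 f(z) = C1 - 5*exp(7*z/5)/9


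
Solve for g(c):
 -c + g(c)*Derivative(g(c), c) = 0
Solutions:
 g(c) = -sqrt(C1 + c^2)
 g(c) = sqrt(C1 + c^2)


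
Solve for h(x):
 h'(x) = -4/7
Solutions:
 h(x) = C1 - 4*x/7


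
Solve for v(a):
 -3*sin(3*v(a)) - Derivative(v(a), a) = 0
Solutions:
 v(a) = -acos((-C1 - exp(18*a))/(C1 - exp(18*a)))/3 + 2*pi/3
 v(a) = acos((-C1 - exp(18*a))/(C1 - exp(18*a)))/3


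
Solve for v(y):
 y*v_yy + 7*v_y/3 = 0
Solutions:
 v(y) = C1 + C2/y^(4/3)


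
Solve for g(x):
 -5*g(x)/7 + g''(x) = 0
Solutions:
 g(x) = C1*exp(-sqrt(35)*x/7) + C2*exp(sqrt(35)*x/7)


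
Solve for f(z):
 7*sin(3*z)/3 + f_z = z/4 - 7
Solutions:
 f(z) = C1 + z^2/8 - 7*z + 7*cos(3*z)/9


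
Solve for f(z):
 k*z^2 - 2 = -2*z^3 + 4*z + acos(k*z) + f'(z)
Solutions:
 f(z) = C1 + k*z^3/3 + z^4/2 - 2*z^2 - 2*z - Piecewise((z*acos(k*z) - sqrt(-k^2*z^2 + 1)/k, Ne(k, 0)), (pi*z/2, True))


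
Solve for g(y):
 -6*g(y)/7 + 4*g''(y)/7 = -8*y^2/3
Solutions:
 g(y) = C1*exp(-sqrt(6)*y/2) + C2*exp(sqrt(6)*y/2) + 28*y^2/9 + 112/27


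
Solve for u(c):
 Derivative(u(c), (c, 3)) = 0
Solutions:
 u(c) = C1 + C2*c + C3*c^2


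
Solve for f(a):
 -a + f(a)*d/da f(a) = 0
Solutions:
 f(a) = -sqrt(C1 + a^2)
 f(a) = sqrt(C1 + a^2)


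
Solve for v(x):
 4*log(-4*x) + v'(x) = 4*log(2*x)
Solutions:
 v(x) = C1 + 4*x*(-log(2) - I*pi)


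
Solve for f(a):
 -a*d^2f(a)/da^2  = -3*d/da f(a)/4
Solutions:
 f(a) = C1 + C2*a^(7/4)


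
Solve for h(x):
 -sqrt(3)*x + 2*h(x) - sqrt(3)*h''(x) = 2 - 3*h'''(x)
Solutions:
 h(x) = C1*exp(x*((-sqrt(3)/9 + sqrt(-3 + (81 - sqrt(3))^2)/9 + 9)^(-1/3) + 2*sqrt(3) + 3*(-sqrt(3)/9 + sqrt(-3 + (81 - sqrt(3))^2)/9 + 9)^(1/3))/18)*sin(sqrt(3)*x*(-3*(-sqrt(3)/9 + sqrt(-4/27 + (18 - 2*sqrt(3)/9)^2)/2 + 9)^(1/3) + (-sqrt(3)/9 + sqrt(-4/27 + (18 - 2*sqrt(3)/9)^2)/2 + 9)^(-1/3))/18) + C2*exp(x*((-sqrt(3)/9 + sqrt(-3 + (81 - sqrt(3))^2)/9 + 9)^(-1/3) + 2*sqrt(3) + 3*(-sqrt(3)/9 + sqrt(-3 + (81 - sqrt(3))^2)/9 + 9)^(1/3))/18)*cos(sqrt(3)*x*(-3*(-sqrt(3)/9 + sqrt(-4/27 + (18 - 2*sqrt(3)/9)^2)/2 + 9)^(1/3) + (-sqrt(3)/9 + sqrt(-4/27 + (18 - 2*sqrt(3)/9)^2)/2 + 9)^(-1/3))/18) + C3*exp(x*(-3*(-sqrt(3)/9 + sqrt(-3 + (81 - sqrt(3))^2)/9 + 9)^(1/3) - 1/(-sqrt(3)/9 + sqrt(-3 + (81 - sqrt(3))^2)/9 + 9)^(1/3) + sqrt(3))/9) + sqrt(3)*x/2 + 1


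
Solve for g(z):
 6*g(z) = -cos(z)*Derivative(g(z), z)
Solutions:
 g(z) = C1*(sin(z)^3 - 3*sin(z)^2 + 3*sin(z) - 1)/(sin(z)^3 + 3*sin(z)^2 + 3*sin(z) + 1)


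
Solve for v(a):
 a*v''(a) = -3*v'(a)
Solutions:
 v(a) = C1 + C2/a^2


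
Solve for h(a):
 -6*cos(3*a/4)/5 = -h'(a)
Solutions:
 h(a) = C1 + 8*sin(3*a/4)/5


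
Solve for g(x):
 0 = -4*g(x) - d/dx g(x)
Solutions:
 g(x) = C1*exp(-4*x)


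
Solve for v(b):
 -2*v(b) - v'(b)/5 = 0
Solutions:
 v(b) = C1*exp(-10*b)


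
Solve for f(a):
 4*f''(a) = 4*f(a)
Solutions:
 f(a) = C1*exp(-a) + C2*exp(a)


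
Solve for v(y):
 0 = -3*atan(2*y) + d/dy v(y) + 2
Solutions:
 v(y) = C1 + 3*y*atan(2*y) - 2*y - 3*log(4*y^2 + 1)/4


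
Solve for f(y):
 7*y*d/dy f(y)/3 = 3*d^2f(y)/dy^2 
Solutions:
 f(y) = C1 + C2*erfi(sqrt(14)*y/6)


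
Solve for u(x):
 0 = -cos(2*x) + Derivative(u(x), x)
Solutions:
 u(x) = C1 + sin(2*x)/2


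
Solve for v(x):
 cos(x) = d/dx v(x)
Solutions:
 v(x) = C1 + sin(x)


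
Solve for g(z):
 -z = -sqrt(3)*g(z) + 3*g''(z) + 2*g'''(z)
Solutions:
 g(z) = C1*exp(-z*((-1 + sqrt(-1 + (1 - 2*sqrt(3))^2) + 2*sqrt(3))^(-1/3) + (-1 + sqrt(-1 + (1 - 2*sqrt(3))^2) + 2*sqrt(3))^(1/3) + 2)/4)*sin(sqrt(3)*z*(-(-1 + sqrt(-1 + (1 - 2*sqrt(3))^2) + 2*sqrt(3))^(1/3) + (-1 + sqrt(-1 + (1 - 2*sqrt(3))^2) + 2*sqrt(3))^(-1/3))/4) + C2*exp(-z*((-1 + sqrt(-1 + (1 - 2*sqrt(3))^2) + 2*sqrt(3))^(-1/3) + (-1 + sqrt(-1 + (1 - 2*sqrt(3))^2) + 2*sqrt(3))^(1/3) + 2)/4)*cos(sqrt(3)*z*(-(-1 + sqrt(-1 + (1 - 2*sqrt(3))^2) + 2*sqrt(3))^(1/3) + (-1 + sqrt(-1 + (1 - 2*sqrt(3))^2) + 2*sqrt(3))^(-1/3))/4) + C3*exp(z*(-1 + (-1 + sqrt(-1 + (1 - 2*sqrt(3))^2) + 2*sqrt(3))^(-1/3) + (-1 + sqrt(-1 + (1 - 2*sqrt(3))^2) + 2*sqrt(3))^(1/3))/2) + sqrt(3)*z/3


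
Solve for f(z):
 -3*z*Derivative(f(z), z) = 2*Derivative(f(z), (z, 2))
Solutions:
 f(z) = C1 + C2*erf(sqrt(3)*z/2)


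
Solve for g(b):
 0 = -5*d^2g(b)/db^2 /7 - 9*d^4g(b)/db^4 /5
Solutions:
 g(b) = C1 + C2*b + C3*sin(5*sqrt(7)*b/21) + C4*cos(5*sqrt(7)*b/21)


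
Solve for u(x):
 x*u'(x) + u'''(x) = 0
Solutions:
 u(x) = C1 + Integral(C2*airyai(-x) + C3*airybi(-x), x)


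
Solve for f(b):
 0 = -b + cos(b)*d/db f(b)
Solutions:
 f(b) = C1 + Integral(b/cos(b), b)


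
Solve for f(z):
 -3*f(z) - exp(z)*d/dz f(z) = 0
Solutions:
 f(z) = C1*exp(3*exp(-z))


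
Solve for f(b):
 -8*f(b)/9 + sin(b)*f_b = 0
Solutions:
 f(b) = C1*(cos(b) - 1)^(4/9)/(cos(b) + 1)^(4/9)


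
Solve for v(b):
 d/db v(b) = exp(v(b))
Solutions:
 v(b) = log(-1/(C1 + b))


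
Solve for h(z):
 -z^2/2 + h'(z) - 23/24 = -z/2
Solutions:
 h(z) = C1 + z^3/6 - z^2/4 + 23*z/24


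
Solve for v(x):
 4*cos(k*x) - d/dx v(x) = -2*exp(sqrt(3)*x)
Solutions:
 v(x) = C1 + 2*sqrt(3)*exp(sqrt(3)*x)/3 + 4*sin(k*x)/k


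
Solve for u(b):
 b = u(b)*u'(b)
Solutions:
 u(b) = -sqrt(C1 + b^2)
 u(b) = sqrt(C1 + b^2)


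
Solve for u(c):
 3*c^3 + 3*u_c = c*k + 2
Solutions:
 u(c) = C1 - c^4/4 + c^2*k/6 + 2*c/3


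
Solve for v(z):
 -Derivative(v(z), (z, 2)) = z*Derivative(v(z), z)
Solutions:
 v(z) = C1 + C2*erf(sqrt(2)*z/2)


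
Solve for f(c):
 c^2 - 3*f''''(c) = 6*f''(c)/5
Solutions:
 f(c) = C1 + C2*c + C3*sin(sqrt(10)*c/5) + C4*cos(sqrt(10)*c/5) + 5*c^4/72 - 25*c^2/12


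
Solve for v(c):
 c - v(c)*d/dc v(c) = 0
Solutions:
 v(c) = -sqrt(C1 + c^2)
 v(c) = sqrt(C1 + c^2)


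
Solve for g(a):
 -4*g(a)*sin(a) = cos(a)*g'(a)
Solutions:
 g(a) = C1*cos(a)^4


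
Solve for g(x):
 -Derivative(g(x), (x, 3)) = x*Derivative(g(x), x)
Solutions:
 g(x) = C1 + Integral(C2*airyai(-x) + C3*airybi(-x), x)


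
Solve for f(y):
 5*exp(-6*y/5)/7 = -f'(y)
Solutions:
 f(y) = C1 + 25*exp(-6*y/5)/42


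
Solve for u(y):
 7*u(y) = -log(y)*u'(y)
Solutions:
 u(y) = C1*exp(-7*li(y))


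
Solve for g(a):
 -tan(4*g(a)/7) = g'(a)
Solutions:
 g(a) = -7*asin(C1*exp(-4*a/7))/4 + 7*pi/4
 g(a) = 7*asin(C1*exp(-4*a/7))/4


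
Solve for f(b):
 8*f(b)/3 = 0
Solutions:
 f(b) = 0


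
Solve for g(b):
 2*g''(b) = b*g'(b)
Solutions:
 g(b) = C1 + C2*erfi(b/2)


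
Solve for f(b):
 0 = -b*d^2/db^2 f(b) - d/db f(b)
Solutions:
 f(b) = C1 + C2*log(b)


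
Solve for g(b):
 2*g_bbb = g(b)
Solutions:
 g(b) = C3*exp(2^(2/3)*b/2) + (C1*sin(2^(2/3)*sqrt(3)*b/4) + C2*cos(2^(2/3)*sqrt(3)*b/4))*exp(-2^(2/3)*b/4)


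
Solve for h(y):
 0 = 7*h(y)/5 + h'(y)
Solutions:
 h(y) = C1*exp(-7*y/5)


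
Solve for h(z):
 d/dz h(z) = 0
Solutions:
 h(z) = C1


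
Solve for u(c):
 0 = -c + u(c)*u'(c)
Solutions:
 u(c) = -sqrt(C1 + c^2)
 u(c) = sqrt(C1 + c^2)


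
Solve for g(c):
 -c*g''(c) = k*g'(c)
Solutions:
 g(c) = C1 + c^(1 - re(k))*(C2*sin(log(c)*Abs(im(k))) + C3*cos(log(c)*im(k)))


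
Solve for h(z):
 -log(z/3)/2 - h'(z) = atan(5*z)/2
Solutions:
 h(z) = C1 - z*log(z)/2 - z*atan(5*z)/2 + z/2 + z*log(3)/2 + log(25*z^2 + 1)/20


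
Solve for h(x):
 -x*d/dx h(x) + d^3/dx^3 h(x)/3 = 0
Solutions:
 h(x) = C1 + Integral(C2*airyai(3^(1/3)*x) + C3*airybi(3^(1/3)*x), x)


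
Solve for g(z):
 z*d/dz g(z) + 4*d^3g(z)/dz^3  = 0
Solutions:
 g(z) = C1 + Integral(C2*airyai(-2^(1/3)*z/2) + C3*airybi(-2^(1/3)*z/2), z)


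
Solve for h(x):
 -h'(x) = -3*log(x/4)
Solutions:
 h(x) = C1 + 3*x*log(x) - x*log(64) - 3*x


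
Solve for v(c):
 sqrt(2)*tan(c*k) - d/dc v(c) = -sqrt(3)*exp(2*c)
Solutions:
 v(c) = C1 + sqrt(2)*Piecewise((-log(cos(c*k))/k, Ne(k, 0)), (0, True)) + sqrt(3)*exp(2*c)/2


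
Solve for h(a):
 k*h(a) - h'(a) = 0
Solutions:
 h(a) = C1*exp(a*k)


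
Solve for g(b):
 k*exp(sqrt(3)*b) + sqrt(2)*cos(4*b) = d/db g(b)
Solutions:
 g(b) = C1 + sqrt(3)*k*exp(sqrt(3)*b)/3 + sqrt(2)*sin(4*b)/4


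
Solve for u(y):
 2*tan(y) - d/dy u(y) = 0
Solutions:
 u(y) = C1 - 2*log(cos(y))


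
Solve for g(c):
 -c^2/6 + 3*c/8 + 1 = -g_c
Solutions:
 g(c) = C1 + c^3/18 - 3*c^2/16 - c


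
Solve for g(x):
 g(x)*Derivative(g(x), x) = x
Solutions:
 g(x) = -sqrt(C1 + x^2)
 g(x) = sqrt(C1 + x^2)


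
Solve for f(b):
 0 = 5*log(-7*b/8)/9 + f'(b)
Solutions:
 f(b) = C1 - 5*b*log(-b)/9 + 5*b*(-log(7) + 1 + 3*log(2))/9


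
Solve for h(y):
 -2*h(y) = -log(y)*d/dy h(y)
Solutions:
 h(y) = C1*exp(2*li(y))


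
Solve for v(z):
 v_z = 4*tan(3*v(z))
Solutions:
 v(z) = -asin(C1*exp(12*z))/3 + pi/3
 v(z) = asin(C1*exp(12*z))/3


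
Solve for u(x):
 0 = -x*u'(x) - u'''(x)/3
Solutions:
 u(x) = C1 + Integral(C2*airyai(-3^(1/3)*x) + C3*airybi(-3^(1/3)*x), x)


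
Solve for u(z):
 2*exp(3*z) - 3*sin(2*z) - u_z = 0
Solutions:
 u(z) = C1 + 2*exp(3*z)/3 + 3*cos(2*z)/2


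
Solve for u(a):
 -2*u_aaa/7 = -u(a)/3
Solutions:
 u(a) = C3*exp(6^(2/3)*7^(1/3)*a/6) + (C1*sin(2^(2/3)*3^(1/6)*7^(1/3)*a/4) + C2*cos(2^(2/3)*3^(1/6)*7^(1/3)*a/4))*exp(-6^(2/3)*7^(1/3)*a/12)


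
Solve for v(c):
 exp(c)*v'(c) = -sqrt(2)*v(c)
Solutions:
 v(c) = C1*exp(sqrt(2)*exp(-c))


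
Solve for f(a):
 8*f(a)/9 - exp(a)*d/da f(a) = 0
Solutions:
 f(a) = C1*exp(-8*exp(-a)/9)


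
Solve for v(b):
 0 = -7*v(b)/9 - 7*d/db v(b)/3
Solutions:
 v(b) = C1*exp(-b/3)


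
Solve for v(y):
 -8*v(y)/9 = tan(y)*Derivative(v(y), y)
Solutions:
 v(y) = C1/sin(y)^(8/9)


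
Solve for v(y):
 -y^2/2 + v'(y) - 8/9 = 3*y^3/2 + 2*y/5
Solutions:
 v(y) = C1 + 3*y^4/8 + y^3/6 + y^2/5 + 8*y/9


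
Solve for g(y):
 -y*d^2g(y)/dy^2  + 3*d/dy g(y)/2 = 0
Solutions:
 g(y) = C1 + C2*y^(5/2)


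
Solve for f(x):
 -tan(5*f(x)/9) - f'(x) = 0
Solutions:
 f(x) = -9*asin(C1*exp(-5*x/9))/5 + 9*pi/5
 f(x) = 9*asin(C1*exp(-5*x/9))/5


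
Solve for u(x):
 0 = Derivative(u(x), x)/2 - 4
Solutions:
 u(x) = C1 + 8*x


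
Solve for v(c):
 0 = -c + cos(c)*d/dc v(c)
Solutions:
 v(c) = C1 + Integral(c/cos(c), c)


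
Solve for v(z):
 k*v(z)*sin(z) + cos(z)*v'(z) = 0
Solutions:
 v(z) = C1*exp(k*log(cos(z)))


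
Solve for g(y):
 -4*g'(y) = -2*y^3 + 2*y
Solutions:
 g(y) = C1 + y^4/8 - y^2/4


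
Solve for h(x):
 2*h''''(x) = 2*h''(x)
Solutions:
 h(x) = C1 + C2*x + C3*exp(-x) + C4*exp(x)


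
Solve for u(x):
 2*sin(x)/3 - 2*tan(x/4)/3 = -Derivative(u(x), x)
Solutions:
 u(x) = C1 - 8*log(cos(x/4))/3 + 2*cos(x)/3


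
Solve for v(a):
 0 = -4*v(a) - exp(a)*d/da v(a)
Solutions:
 v(a) = C1*exp(4*exp(-a))


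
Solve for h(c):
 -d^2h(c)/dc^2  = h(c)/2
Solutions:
 h(c) = C1*sin(sqrt(2)*c/2) + C2*cos(sqrt(2)*c/2)


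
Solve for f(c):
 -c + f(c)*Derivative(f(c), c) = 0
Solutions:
 f(c) = -sqrt(C1 + c^2)
 f(c) = sqrt(C1 + c^2)


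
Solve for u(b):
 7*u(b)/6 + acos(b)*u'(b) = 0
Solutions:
 u(b) = C1*exp(-7*Integral(1/acos(b), b)/6)


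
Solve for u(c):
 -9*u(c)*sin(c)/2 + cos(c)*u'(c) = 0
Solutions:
 u(c) = C1/cos(c)^(9/2)


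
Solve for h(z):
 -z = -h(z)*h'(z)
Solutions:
 h(z) = -sqrt(C1 + z^2)
 h(z) = sqrt(C1 + z^2)


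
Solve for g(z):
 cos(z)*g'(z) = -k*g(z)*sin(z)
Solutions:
 g(z) = C1*exp(k*log(cos(z)))


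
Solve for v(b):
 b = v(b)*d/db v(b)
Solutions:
 v(b) = -sqrt(C1 + b^2)
 v(b) = sqrt(C1 + b^2)


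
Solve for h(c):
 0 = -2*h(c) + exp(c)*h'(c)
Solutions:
 h(c) = C1*exp(-2*exp(-c))


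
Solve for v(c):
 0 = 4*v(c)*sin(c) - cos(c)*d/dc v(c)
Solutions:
 v(c) = C1/cos(c)^4


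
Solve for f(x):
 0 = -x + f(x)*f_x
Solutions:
 f(x) = -sqrt(C1 + x^2)
 f(x) = sqrt(C1 + x^2)


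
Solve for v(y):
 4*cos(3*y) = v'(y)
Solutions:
 v(y) = C1 + 4*sin(3*y)/3


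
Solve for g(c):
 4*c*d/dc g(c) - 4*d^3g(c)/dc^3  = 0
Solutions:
 g(c) = C1 + Integral(C2*airyai(c) + C3*airybi(c), c)


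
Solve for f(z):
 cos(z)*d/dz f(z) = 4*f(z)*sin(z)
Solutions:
 f(z) = C1/cos(z)^4


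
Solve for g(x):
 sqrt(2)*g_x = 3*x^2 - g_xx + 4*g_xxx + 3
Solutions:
 g(x) = C1 + C2*exp(x*(1 - sqrt(1 + 16*sqrt(2)))/8) + C3*exp(x*(1 + sqrt(1 + 16*sqrt(2)))/8) + sqrt(2)*x^3/2 - 3*x^2/2 + 3*sqrt(2)*x + 12*x


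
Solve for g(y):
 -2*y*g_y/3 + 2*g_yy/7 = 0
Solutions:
 g(y) = C1 + C2*erfi(sqrt(42)*y/6)


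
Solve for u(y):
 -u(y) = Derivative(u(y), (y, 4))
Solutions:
 u(y) = (C1*sin(sqrt(2)*y/2) + C2*cos(sqrt(2)*y/2))*exp(-sqrt(2)*y/2) + (C3*sin(sqrt(2)*y/2) + C4*cos(sqrt(2)*y/2))*exp(sqrt(2)*y/2)


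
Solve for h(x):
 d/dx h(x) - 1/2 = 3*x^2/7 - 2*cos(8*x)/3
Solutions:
 h(x) = C1 + x^3/7 + x/2 - sin(8*x)/12


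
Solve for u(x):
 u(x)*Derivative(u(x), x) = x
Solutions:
 u(x) = -sqrt(C1 + x^2)
 u(x) = sqrt(C1 + x^2)


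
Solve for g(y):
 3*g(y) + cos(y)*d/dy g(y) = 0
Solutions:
 g(y) = C1*(sin(y) - 1)^(3/2)/(sin(y) + 1)^(3/2)


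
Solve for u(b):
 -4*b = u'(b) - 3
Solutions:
 u(b) = C1 - 2*b^2 + 3*b


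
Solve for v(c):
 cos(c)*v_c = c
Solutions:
 v(c) = C1 + Integral(c/cos(c), c)


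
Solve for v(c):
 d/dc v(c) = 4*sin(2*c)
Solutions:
 v(c) = C1 - 2*cos(2*c)


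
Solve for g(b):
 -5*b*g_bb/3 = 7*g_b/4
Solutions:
 g(b) = C1 + C2/b^(1/20)


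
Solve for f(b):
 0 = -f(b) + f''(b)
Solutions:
 f(b) = C1*exp(-b) + C2*exp(b)


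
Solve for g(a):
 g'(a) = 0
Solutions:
 g(a) = C1


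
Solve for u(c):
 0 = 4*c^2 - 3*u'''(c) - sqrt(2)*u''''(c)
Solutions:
 u(c) = C1 + C2*c + C3*c^2 + C4*exp(-3*sqrt(2)*c/2) + c^5/45 - sqrt(2)*c^4/27 + 8*c^3/81


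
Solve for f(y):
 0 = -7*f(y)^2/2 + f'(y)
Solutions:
 f(y) = -2/(C1 + 7*y)


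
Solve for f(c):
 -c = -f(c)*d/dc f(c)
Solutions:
 f(c) = -sqrt(C1 + c^2)
 f(c) = sqrt(C1 + c^2)


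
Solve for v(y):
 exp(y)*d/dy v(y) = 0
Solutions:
 v(y) = C1


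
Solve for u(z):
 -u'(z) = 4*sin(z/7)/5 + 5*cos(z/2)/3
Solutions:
 u(z) = C1 - 10*sin(z/2)/3 + 28*cos(z/7)/5


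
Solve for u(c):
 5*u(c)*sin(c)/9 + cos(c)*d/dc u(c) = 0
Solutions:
 u(c) = C1*cos(c)^(5/9)


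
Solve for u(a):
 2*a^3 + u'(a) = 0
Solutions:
 u(a) = C1 - a^4/2


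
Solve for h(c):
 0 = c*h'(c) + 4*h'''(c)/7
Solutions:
 h(c) = C1 + Integral(C2*airyai(-14^(1/3)*c/2) + C3*airybi(-14^(1/3)*c/2), c)


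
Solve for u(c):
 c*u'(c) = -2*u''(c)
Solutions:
 u(c) = C1 + C2*erf(c/2)


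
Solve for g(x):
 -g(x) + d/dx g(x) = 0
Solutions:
 g(x) = C1*exp(x)


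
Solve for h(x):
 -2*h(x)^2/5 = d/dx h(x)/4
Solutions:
 h(x) = 5/(C1 + 8*x)


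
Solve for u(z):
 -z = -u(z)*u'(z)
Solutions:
 u(z) = -sqrt(C1 + z^2)
 u(z) = sqrt(C1 + z^2)


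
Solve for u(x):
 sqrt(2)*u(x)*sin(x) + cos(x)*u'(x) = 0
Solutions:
 u(x) = C1*cos(x)^(sqrt(2))


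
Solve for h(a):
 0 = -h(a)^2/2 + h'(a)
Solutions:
 h(a) = -2/(C1 + a)


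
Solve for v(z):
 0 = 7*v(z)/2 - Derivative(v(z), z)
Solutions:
 v(z) = C1*exp(7*z/2)


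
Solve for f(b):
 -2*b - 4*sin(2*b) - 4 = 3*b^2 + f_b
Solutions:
 f(b) = C1 - b^3 - b^2 - 4*b + 2*cos(2*b)


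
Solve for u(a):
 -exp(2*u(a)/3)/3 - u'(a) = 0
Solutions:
 u(a) = 3*log(-sqrt(-1/(C1 - a))) - 3*log(2)/2 + 3*log(3)
 u(a) = 3*log(-1/(C1 - a))/2 - 3*log(2)/2 + 3*log(3)


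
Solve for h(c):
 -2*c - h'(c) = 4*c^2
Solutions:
 h(c) = C1 - 4*c^3/3 - c^2


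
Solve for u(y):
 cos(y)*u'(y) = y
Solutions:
 u(y) = C1 + Integral(y/cos(y), y)


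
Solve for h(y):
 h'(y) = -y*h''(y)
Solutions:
 h(y) = C1 + C2*log(y)


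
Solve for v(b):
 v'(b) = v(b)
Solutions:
 v(b) = C1*exp(b)


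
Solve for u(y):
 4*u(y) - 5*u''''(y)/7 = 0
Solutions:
 u(y) = C1*exp(-sqrt(2)*5^(3/4)*7^(1/4)*y/5) + C2*exp(sqrt(2)*5^(3/4)*7^(1/4)*y/5) + C3*sin(sqrt(2)*5^(3/4)*7^(1/4)*y/5) + C4*cos(sqrt(2)*5^(3/4)*7^(1/4)*y/5)


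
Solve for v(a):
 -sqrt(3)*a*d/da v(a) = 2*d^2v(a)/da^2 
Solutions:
 v(a) = C1 + C2*erf(3^(1/4)*a/2)


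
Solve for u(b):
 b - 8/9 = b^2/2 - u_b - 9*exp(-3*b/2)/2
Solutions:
 u(b) = C1 + b^3/6 - b^2/2 + 8*b/9 + 3*exp(-3*b/2)


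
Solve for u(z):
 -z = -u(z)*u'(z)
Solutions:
 u(z) = -sqrt(C1 + z^2)
 u(z) = sqrt(C1 + z^2)


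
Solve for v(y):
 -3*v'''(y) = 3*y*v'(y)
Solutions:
 v(y) = C1 + Integral(C2*airyai(-y) + C3*airybi(-y), y)


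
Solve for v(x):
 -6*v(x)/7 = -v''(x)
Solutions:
 v(x) = C1*exp(-sqrt(42)*x/7) + C2*exp(sqrt(42)*x/7)


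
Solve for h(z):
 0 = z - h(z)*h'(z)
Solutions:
 h(z) = -sqrt(C1 + z^2)
 h(z) = sqrt(C1 + z^2)


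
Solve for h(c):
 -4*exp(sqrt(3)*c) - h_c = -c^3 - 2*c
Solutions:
 h(c) = C1 + c^4/4 + c^2 - 4*sqrt(3)*exp(sqrt(3)*c)/3


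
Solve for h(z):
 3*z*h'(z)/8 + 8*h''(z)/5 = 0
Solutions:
 h(z) = C1 + C2*erf(sqrt(30)*z/16)
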